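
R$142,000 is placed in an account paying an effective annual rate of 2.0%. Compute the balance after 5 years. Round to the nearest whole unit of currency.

R$156,779

142,000 × (1+0.02)^5 = 142,000 × 1.104081 = 156,779.4741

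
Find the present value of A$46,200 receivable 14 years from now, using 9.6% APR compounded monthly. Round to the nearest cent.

A$12,113.58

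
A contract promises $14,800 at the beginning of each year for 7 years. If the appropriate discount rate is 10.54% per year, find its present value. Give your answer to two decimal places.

$78,250.50

PV = PMT · [1 − (1+i)^(−n)] / i × (1+i) = 14800 · 5.287196 = 78,250.4956
(annuity-due: payments at period start, so ×(1+i).)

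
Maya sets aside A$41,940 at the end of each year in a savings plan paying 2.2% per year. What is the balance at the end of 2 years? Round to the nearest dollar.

FV = 41940 × [(1+0.022)^2 − 1] / 0.022 = 41940 × 2.022000 = 84,802.6800

A$84,803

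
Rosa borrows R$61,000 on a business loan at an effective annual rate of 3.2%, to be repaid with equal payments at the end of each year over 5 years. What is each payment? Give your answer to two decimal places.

R$13,395.78

PMT = 61000 / ( [1 − (1+0.032)^(−5)] / 0.032 ) = 61000 / 4.553672 = 13,395.7836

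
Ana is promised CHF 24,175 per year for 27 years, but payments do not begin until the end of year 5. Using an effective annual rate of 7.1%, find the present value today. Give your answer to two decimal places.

PV at t=4 (ordinary 27-year annuity): 24175 × a(27|0.071) = 24175 × 11.874336 = 287,062.0661
Discount back 4 years: 287,062.0661 × (1+0.071)^(−4) = 287,062.0661 × 0.760050 = 218,181.4999

CHF 218,181.50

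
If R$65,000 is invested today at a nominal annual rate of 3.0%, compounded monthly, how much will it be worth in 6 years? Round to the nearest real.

Periodic rate i = 0.03/12 = 0.0025; n = 6 × 12 = 72 periods.
65,000 × (1+0.0025)^72 = 65,000 × 1.196948 = 77,801.6504

R$77,802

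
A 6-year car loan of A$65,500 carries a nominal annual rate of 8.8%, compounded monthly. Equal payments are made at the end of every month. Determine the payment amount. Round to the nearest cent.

A$1,174.18

With 12 periods per year: i = 0.00733333, n = 72.
PMT = 65500 / ( [1 − (1+0.00733333)^(−72)] / 0.00733333 ) = 65500 / 55.783538 = 1,174.1815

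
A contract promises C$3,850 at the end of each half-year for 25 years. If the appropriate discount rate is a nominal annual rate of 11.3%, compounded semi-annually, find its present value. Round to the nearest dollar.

Periodic rate i = 0.113/2 = 0.0565; n = 25 × 2 = 50 periods.
PV = PMT · [1 − (1+i)^(−n)] / i = 3850 · 16.565472 = 63,777.0656

C$63,777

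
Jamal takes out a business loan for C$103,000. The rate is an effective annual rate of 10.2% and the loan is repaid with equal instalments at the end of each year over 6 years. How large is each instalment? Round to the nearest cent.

C$23,788.34

PMT = 103000 / ( [1 − (1+0.102)^(−6)] / 0.102 ) = 103000 / 4.329853 = 23,788.3384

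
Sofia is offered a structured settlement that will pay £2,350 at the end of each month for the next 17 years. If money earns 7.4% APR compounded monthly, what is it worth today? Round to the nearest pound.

£272,350

i = 0.074/12 = 0.00616667 per month; n = 17·12 = 204.
PV = 2350 × [1 − (1+0.00616667)^(−204)] / 0.00616667 = 2350 × 115.893736 = 272,350.2787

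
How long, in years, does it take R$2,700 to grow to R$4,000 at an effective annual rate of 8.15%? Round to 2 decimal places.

n = ln(4000/2700) / ln(1+0.0815) = ln(1.48148) / 0.078349 = 5.0166 years

5.02 years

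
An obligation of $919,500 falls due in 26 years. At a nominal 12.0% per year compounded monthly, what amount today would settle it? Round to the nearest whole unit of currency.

$41,237

Periodic rate i = 0.12/12 = 0.01; n = 26 × 12 = 312 periods.
PV = 919,500 / (1 + 0.01)^312 = 919,500 / 22.298139 = 41,236.6250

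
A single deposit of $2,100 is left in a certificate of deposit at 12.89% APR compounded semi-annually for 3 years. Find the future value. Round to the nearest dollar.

$3,055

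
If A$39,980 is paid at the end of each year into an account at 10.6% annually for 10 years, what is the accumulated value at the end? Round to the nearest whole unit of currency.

FV = 39980 × [(1+0.106)^10 − 1] / 0.106 = 39980 × 16.403235 = 655,801.3434

A$655,801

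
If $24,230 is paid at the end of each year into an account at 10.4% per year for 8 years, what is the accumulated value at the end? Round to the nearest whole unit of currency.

$281,149

Accumulation factor s(8|0.104) = 11.603339; FV = 24230 × 11.603339 = 281,148.8944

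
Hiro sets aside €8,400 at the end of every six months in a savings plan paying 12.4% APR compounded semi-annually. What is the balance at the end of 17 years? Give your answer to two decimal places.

€911,936.86

i = 0.124/2 = 0.062 per half-year; n = 17·2 = 34.
FV = 8400 × [(1+0.062)^34 − 1] / 0.062 = 8400 × 108.563912 = 911,936.8613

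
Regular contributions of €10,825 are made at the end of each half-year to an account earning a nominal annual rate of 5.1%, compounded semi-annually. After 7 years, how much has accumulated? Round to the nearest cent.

Periodic rate i = 0.051/2 = 0.0255; n = 7 × 2 = 14 periods.
FV = PMT · [(1+i)^n − 1] / i = 10825 · 16.574669 = 179,420.7897

€179,420.79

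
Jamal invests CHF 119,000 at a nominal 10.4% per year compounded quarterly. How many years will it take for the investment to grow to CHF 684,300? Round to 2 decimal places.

Periodic rate i = 0.104/4 = 0.026.
n = ln(684300/119000) / ln(1+0.026) = ln(5.75042) / 0.025668 = 68.1506 quarters
= 68.1506/4 years

17.04 years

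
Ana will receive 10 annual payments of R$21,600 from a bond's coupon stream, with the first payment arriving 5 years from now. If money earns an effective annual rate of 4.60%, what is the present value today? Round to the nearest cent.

Value one period before first payment (t=4): 21600 × [1 − (1+0.046)^(−10)] / 0.046 = 21600 × 7.873956 = 170,077.4597
Discount back 4 years: 170,077.4597 × (1+0.046)^(−4) = 170,077.4597 × 0.835359 = 142,075.7713

R$142,075.77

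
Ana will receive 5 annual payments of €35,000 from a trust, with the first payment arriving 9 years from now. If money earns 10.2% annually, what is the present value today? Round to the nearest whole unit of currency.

PV at t=8 (ordinary 5-year annuity): 35000 × a(5|0.102) = 35000 × 3.771498 = 132,002.4166
PV₀ = 132,002.4166 / (1+0.102)^8 = 132,002.4166 / 2.174967 = 60,691.6753

€60,692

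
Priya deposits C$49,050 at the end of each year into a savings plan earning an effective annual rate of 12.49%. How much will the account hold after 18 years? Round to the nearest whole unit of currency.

C$2,874,120

FV = 49050 × [(1+0.1249)^18 − 1] / 0.1249 = 49050 × 58.595716 = 2,874,119.8920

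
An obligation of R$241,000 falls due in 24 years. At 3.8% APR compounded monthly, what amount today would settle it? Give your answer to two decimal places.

i = 0.038/12 = 0.00316667 per month; n = 24·12 = 288.
Discount factor = (1+0.00316667)^(−288) = 0.402299; PV = 241,000 × 0.402299 = 96,954.1215

R$96,954.12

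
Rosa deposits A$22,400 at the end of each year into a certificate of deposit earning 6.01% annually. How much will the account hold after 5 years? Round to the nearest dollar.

A$126,296

FV = 22400 × [(1+0.0601)^5 − 1] / 0.0601 = 22400 × 5.638219 = 126,296.0956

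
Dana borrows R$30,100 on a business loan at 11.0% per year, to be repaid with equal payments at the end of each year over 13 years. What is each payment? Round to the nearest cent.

Annuity-PV factor = 6.749870; PMT = 30100 / 6.749870 = 4,459.3449

R$4,459.34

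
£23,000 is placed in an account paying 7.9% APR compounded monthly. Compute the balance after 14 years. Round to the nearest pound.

£69,260

i = 0.079/12 = 0.00658333 per month; n = 14·12 = 168.
23,000 × (1+0.00658333)^168 = 23,000 × 3.011310 = 69,260.1381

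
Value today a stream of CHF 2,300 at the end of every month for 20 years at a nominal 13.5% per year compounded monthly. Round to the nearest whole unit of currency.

Periodic rate i = 0.135/12 = 0.01125; n = 20 × 12 = 240 periods.
Annuity factor a(240|0.01125) = 82.824331; PV = 2300 × 82.824331 = 190,495.9606

CHF 190,496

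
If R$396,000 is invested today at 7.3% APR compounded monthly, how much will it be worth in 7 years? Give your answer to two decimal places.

Periodic rate i = 0.073/12 = 0.00608333; n = 7 × 12 = 84 periods.
FV = 396,000 × (1 + 0.00608333)^84 = 659,094.0196

R$659,094.02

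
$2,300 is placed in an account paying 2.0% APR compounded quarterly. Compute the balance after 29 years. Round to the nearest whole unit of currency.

$4,102

With 4 periods per year: i = 0.005, n = 116.
FV = 2,300 × (1 + 0.005)^116 = 4,101.9560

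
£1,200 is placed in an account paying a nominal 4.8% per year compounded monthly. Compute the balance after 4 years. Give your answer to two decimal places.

£1,453.45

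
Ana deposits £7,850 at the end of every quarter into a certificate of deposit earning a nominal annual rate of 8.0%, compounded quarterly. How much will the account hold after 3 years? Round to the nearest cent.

£105,284.90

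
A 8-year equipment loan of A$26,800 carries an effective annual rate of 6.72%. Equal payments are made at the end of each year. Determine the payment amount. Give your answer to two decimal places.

A$4,439.56

Annuity-PV factor = 6.036638; PMT = 26800 / 6.036638 = 4,439.5576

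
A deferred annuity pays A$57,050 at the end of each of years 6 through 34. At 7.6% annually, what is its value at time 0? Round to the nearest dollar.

A$458,247

PV at t=5 (ordinary 29-year annuity): 57050 × a(29|0.076) = 57050 × 11.585250 = 660,938.5304
PV₀ = 660,938.5304 / (1+0.076)^5 = 660,938.5304 / 1.442319 = 458,247.0880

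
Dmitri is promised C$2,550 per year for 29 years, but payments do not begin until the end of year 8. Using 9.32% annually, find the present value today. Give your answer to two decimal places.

PV at t=7 (ordinary 29-year annuity): 2550 × a(29|0.0932) = 2550 × 9.919968 = 25,295.9185
PV₀ = 25,295.9185 / (1+0.0932)^7 = 25,295.9185 / 1.865939 = 13,556.6721

C$13,556.67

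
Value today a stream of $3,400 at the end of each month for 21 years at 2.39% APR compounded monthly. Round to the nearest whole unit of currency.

i = 0.0239/12 = 0.00199167 per month; n = 21·12 = 252.
PV = PMT · [1 − (1+i)^(−n)] / i = 3400 · 197.984137 = 673,146.0659

$673,146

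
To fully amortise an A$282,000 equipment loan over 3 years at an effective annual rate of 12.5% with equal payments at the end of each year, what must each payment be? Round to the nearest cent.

Annuity-PV factor = 2.381344; PMT = 282000 / 2.381344 = 118,420.5069

A$118,420.51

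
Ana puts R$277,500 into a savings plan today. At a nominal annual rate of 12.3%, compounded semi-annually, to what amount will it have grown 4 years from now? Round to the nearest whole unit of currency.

R$447,325

i = 0.123/2 = 0.0615 per half-year; n = 4·2 = 8.
277,500 × (1+0.0615)^8 = 277,500 × 1.611981 = 447,324.7990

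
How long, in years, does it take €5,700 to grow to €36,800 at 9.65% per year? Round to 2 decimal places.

(1+i)^n = 36800/5700 = 6.45614, so n = ln 6.45614 / ln 1.0965 = 20.2450 years

20.24 years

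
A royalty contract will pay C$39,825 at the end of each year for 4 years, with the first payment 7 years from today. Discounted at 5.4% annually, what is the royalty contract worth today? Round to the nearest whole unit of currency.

C$102,052

Value one period before first payment (t=6): 39825 × [1 − (1+0.054)^(−4)] / 0.054 = 39825 × 3.513249 = 139,915.1466
PV₀ = 139,915.1466 / (1+0.054)^6 = 139,915.1466 / 1.371020 = 102,051.8934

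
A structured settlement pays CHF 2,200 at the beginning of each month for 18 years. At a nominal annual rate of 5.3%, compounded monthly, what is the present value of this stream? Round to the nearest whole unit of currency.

CHF 307,189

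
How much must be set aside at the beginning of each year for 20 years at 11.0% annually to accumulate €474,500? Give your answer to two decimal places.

PMT = 474500 / ( [(1+0.11)^20 − 1] / 0.11 × (1+i) ) = 474500 / 71.265144 = 6,658.2340

€6,658.23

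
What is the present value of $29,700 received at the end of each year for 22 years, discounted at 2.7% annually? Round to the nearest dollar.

PV = 29700 × [1 − (1+0.027)^(−22)] / 0.027 = 29700 × 16.426634 = 487,871.0408

$487,871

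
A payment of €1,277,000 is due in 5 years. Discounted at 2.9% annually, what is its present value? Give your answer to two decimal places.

PV = FV·(1+i)^(−n) = 1,277,000 × 0.866808 = 1,106,914.3648

€1,106,914.36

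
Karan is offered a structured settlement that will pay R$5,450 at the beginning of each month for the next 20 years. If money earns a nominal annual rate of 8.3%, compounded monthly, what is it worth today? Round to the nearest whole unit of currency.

R$641,681

With 12 periods per year: i = 0.00691667, n = 240.
PV = 5450 × [1 − (1+0.00691667)^(−240)] / 0.00691667 × (1+i) = 5450 × 117.739570 = 641,680.6591
(Beginning-of-period payments → annuity-due factor ×(1+i).)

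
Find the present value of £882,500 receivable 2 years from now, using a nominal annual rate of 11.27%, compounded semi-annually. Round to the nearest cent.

Periodic rate i = 0.1127/2 = 0.05635; n = 2 × 2 = 4 periods.
PV = FV·(1+i)^(−n) = 882,500 × 0.803098 = 708,734.1630

£708,734.16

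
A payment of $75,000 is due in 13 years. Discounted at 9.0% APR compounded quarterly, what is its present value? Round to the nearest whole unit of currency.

i = 0.09/4 = 0.0225 per quarter; n = 13·4 = 52.
PV = 75,000 / (1 + 0.0225)^52 = 75,000 / 3.180479 = 23,581.3572

$23,581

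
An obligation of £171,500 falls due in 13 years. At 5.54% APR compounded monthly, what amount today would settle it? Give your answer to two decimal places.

£83,599.76

With 12 periods per year: i = 0.00461667, n = 156.
Discount factor = (1+0.00461667)^(−156) = 0.487462; PV = 171,500 × 0.487462 = 83,599.7583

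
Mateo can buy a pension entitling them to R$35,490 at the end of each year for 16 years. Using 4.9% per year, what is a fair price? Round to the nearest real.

R$387,385

Annuity factor a(16|0.049) = 10.915324; PV = 35490 × 10.915324 = 387,384.8631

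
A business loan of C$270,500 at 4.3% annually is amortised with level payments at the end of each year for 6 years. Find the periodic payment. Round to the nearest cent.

C$52,106.16

Annuity-PV factor = 5.191324; PMT = 270500 / 5.191324 = 52,106.1637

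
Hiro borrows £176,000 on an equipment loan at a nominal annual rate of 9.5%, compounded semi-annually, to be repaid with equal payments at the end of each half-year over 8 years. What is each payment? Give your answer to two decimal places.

£15,951.81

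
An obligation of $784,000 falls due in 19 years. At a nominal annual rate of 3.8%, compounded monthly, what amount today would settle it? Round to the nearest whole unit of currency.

$381,286

i = 0.038/12 = 0.00316667 per month; n = 19·12 = 228.
PV = FV·(1+i)^(−n) = 784,000 × 0.486334 = 381,286.0113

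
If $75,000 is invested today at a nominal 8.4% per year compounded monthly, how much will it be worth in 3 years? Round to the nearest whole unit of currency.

With 12 periods per year: i = 0.007, n = 36.
FV = PV·(1+i)^n = 75,000 × 1.285467 = 96,410.0267

$96,410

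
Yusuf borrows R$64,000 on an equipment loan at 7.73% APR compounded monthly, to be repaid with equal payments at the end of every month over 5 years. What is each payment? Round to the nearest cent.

Periodic rate i = 0.0773/12 = 0.00644167; n = 5 × 12 = 60 periods.
PMT = 64000 / ( [1 − (1+0.00644167)^(−60)] / 0.00644167 ) = 64000 / 49.634139 = 1,289.4351

R$1,289.44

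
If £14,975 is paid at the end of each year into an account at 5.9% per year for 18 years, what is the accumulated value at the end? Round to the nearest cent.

£458,452.26

Accumulation factor s(18|0.059) = 30.614508; FV = 14975 × 30.614508 = 458,452.2563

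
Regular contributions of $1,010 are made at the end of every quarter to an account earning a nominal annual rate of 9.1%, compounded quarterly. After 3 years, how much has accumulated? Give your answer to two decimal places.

$13,757.62

With 4 periods per year: i = 0.02275, n = 12.
Accumulation factor s(12|0.02275) = 13.621410; FV = 1010 × 13.621410 = 13,757.6241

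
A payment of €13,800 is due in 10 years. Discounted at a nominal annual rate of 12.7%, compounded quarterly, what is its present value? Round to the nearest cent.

i = 0.127/4 = 0.03175 per quarter; n = 10·4 = 40.
PV = FV·(1+i)^(−n) = 13,800 × 0.286432 = 3,952.7558

€3,952.76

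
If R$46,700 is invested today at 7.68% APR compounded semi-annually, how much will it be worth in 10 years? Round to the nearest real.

R$99,223

i = 0.0768/2 = 0.0384 per half-year; n = 10·2 = 20.
46,700 × (1+0.0384)^20 = 46,700 × 2.124680 = 99,222.5695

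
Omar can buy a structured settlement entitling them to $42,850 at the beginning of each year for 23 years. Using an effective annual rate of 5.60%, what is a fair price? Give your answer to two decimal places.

$577,270.66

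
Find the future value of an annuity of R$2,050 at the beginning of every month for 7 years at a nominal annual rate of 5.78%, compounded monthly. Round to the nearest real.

R$212,651

Periodic rate i = 0.0578/12 = 0.00481667; n = 7 × 12 = 84 periods.
FV = 2050 × [(1+0.00481667)^84 − 1] / 0.00481667 × (1+i) = 2050 × 103.732111 = 212,650.8279
(Beginning-of-period payments → annuity-due factor ×(1+i).)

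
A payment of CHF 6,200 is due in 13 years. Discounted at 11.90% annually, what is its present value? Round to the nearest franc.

CHF 1,437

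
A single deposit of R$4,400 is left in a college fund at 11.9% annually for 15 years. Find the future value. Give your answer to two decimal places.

R$23,763.15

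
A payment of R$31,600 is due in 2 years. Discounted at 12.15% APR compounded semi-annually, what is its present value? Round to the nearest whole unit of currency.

R$24,959

Periodic rate i = 0.1215/2 = 0.06075; n = 2 × 2 = 4 periods.
PV = FV·(1+i)^(−n) = 31,600 × 0.789856 = 24,959.4448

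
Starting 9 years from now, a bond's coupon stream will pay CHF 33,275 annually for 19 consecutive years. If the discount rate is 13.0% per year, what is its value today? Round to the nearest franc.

CHF 86,841

Value one period before first payment (t=8): 33275 × [1 − (1+0.13)^(−19)] / 0.13 = 33275 × 6.937969 = 230,860.9279
Discount back 8 years: 230,860.9279 × (1+0.13)^(−8) = 230,860.9279 × 0.376160 = 86,840.6147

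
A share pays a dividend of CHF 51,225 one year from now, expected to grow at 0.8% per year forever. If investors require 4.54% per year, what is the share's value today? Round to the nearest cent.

CHF 1,369,652.41

PV = D₁/(r − g) = 51225/(0.0454 − 0.008) = 1,369,652.4064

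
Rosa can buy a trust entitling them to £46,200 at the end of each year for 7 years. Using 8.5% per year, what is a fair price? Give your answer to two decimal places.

PV = 46200 × [1 − (1+0.085)^(−7)] / 0.085 = 46200 × 5.118514 = 236,475.3246

£236,475.32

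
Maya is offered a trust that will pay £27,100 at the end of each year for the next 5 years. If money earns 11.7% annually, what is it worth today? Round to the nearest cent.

PV = PMT · [1 − (1+i)^(−n)] / i = 27100 · 3.631728 = 98,419.8405

£98,419.84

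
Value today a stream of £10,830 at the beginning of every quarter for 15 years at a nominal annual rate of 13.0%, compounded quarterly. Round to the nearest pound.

With 4 periods per year: i = 0.0325, n = 60.
Annuity factor a(60|0.0325) × (1+i) = 27.106900; PV = 10830 × 27.106900 = 293,567.7272
Payments are at the start of each period, so multiply by (1+i).

£293,568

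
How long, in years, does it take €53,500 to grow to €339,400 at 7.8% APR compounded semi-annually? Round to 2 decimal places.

24.14 years

Periodic rate i = 0.078/2 = 0.039.
n = ln(339400/53500) / ln(1+0.039) = ln(6.34393) / 0.038259 = 48.2896 half-years
= 48.2896/2 years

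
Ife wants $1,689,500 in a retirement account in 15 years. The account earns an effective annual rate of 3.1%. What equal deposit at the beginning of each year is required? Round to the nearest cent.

$87,463.39

FV-annuity factor × (1+i) = 19.316653; PMT = 1.6895e+06 / 19.316653 = 87,463.3908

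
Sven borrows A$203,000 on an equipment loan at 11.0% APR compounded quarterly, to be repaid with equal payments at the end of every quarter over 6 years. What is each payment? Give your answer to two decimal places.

A$11,666.13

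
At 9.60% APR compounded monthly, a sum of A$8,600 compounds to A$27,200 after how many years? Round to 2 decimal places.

Periodic rate i = 0.096/12 = 0.008.
n = ln(27200/8600) / ln(1+0.008) = ln(3.16279) / 0.007968 = 144.5068 months
= 144.5068/12 years

12.04 years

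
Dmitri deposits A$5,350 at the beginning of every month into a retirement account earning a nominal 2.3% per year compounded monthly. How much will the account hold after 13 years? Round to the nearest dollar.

i = 0.023/12 = 0.00191667 per month; n = 13·12 = 156.
Accumulation factor s(156|0.00191667) × (1+i) = 181.977916; FV = 5350 × 181.977916 = 973,581.8480
Payments are at the start of each period, so multiply by (1+i).

A$973,582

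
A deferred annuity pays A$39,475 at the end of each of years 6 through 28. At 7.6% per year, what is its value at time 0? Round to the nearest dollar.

A$293,322

Value one period before first payment (t=5): 39475 × [1 − (1+0.076)^(−23)] / 0.076 = 39475 × 10.717252 = 423,063.5326
Discount back 5 years: 423,063.5326 × (1+0.076)^(−5) = 423,063.5326 × 0.693328 = 293,321.7280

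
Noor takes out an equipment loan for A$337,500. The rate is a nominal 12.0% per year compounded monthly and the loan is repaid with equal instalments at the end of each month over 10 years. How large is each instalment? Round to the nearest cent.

A$4,842.14

i = 0.12/12 = 0.01 per month; n = 10·12 = 120.
Annuity-PV factor = 69.700522; PMT = 337500 / 69.700522 = 4,842.1445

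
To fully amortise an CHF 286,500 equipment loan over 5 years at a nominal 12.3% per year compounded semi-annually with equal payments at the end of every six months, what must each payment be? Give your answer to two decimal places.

CHF 39,203.27

With 2 periods per year: i = 0.0615, n = 10.
PMT = 286500 / ( [1 − (1+0.0615)^(−10)] / 0.0615 ) = 286500 / 7.308063 = 39,203.2738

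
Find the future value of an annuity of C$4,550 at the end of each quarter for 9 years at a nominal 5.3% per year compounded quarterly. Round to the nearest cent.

C$208,164.79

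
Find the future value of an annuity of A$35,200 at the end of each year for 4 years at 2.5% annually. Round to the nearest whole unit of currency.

A$146,169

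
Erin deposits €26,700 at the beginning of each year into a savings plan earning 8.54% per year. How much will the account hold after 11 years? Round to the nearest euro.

€496,509

Accumulation factor s(11|0.0854) × (1+i) = 18.595847; FV = 26700 × 18.595847 = 496,509.1167
(Beginning-of-period payments → annuity-due factor ×(1+i).)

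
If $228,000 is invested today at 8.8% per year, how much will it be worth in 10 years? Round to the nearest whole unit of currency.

$529,936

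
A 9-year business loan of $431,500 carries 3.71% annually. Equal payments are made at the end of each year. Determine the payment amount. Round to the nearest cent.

$57,269.33

PMT = 431500 / ( [1 − (1+0.0371)^(−9)] / 0.0371 ) = 431500 / 7.534573 = 57,269.3344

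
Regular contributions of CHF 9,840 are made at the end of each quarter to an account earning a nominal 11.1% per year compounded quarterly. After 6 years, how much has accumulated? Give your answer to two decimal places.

With 4 periods per year: i = 0.02775, n = 24.
FV = PMT · [(1+i)^n − 1] / i = 9840 · 33.472263 = 329,367.0719

CHF 329,367.07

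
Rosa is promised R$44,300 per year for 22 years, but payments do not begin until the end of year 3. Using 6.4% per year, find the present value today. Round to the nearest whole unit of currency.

R$455,241

PV at t=2 (ordinary 22-year annuity): 44300 × a(22|0.064) = 44300 × 11.633793 = 515,377.0469
PV₀ = 515,377.0469 / (1+0.064)^2 = 515,377.0469 / 1.132096 = 455,241.4697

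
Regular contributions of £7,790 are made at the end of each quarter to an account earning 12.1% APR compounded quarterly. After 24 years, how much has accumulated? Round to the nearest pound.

Periodic rate i = 0.121/4 = 0.03025; n = 24 × 4 = 96 periods.
Accumulation factor s(96|0.03025) = 544.727395; FV = 7790 × 544.727395 = 4,243,426.4066

£4,243,426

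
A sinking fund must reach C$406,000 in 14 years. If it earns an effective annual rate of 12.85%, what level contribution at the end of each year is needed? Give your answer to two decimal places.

PMT = 406000 / ( [(1+0.1285)^14 − 1] / 0.1285 ) = 406000 / 34.496320 = 11,769.3714

C$11,769.37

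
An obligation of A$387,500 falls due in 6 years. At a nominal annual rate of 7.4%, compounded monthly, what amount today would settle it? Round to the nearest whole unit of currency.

A$248,907

Periodic rate i = 0.074/12 = 0.00616667; n = 6 × 12 = 72 periods.
PV = 387,500 / (1 + 0.00616667)^72 = 387,500 / 1.556806 = 248,906.9786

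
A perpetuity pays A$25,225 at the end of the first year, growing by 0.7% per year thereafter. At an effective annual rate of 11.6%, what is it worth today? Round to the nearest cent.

PV = PMT / (i − g) = 25225 / (0.116 − 0.007) = 25225 / 0.109000 = 231,422.0183

A$231,422.02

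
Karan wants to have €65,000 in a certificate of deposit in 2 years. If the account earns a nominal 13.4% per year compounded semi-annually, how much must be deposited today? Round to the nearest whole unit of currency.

With 2 periods per year: i = 0.067, n = 4.
PV = 65,000 / (1 + 0.067)^4 = 65,000 / 1.296157 = 50,148.2381

€50,148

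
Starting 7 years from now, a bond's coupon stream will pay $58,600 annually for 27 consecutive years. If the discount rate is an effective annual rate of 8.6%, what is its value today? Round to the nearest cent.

PV at t=6 (ordinary 27-year annuity): 58600 × a(27|0.086) = 58600 × 10.374488 = 607,944.9966
Discount back 6 years: 607,944.9966 × (1+0.086)^(−6) = 607,944.9966 × 0.609566 = 370,582.8671

$370,582.87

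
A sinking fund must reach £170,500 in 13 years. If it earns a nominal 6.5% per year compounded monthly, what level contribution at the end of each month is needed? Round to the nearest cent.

With 12 periods per year: i = 0.00541667, n = 156.
FV-annuity factor = 244.186218; PMT = 170500 / 244.186218 = 698.2376

£698.24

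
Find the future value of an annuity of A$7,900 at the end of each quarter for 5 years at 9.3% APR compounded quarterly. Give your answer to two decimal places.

Periodic rate i = 0.093/4 = 0.02325; n = 5 × 4 = 20 periods.
FV = 7900 × [(1+0.02325)^20 − 1] / 0.02325 = 7900 × 25.099440 = 198,285.5762

A$198,285.58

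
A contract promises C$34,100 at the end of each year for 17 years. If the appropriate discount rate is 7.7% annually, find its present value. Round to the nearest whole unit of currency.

C$317,371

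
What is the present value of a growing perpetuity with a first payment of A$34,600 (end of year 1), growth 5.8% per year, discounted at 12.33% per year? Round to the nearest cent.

A$529,862.17

PV = D₁/(r − g) = 34600/(0.1233 − 0.058) = 529,862.1746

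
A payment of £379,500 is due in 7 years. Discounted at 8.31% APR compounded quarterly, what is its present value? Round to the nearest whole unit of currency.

With 4 periods per year: i = 0.020775, n = 28.
PV = 379,500 / (1 + 0.020775)^28 = 379,500 / 1.778446 = 213,388.5326

£213,389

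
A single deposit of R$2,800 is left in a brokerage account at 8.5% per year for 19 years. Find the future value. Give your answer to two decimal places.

FV = PV·(1+i)^n = 2,800 × 4.711563 = 13,192.3771

R$13,192.38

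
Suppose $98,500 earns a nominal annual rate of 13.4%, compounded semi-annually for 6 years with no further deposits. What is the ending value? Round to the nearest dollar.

$214,491

With 2 periods per year: i = 0.067, n = 12.
FV = 98,500 × (1 + 0.067)^12 = 214,491.0936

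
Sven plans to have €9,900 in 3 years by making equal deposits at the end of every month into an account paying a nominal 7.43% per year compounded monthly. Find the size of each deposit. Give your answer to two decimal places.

€246.34

i = 0.0743/12 = 0.00619167 per month; n = 3·12 = 36.
FV-annuity factor = 40.189029; PMT = 9900 / 40.189029 = 246.3359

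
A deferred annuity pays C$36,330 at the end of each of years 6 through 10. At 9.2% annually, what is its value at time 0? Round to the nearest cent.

C$90,534.20

PV at t=5 (ordinary 5-year annuity): 36330 × a(5|0.092) = 36330 × 3.869550 = 140,580.7534
PV₀ = 140,580.7534 / (1+0.092)^5 = 140,580.7534 / 1.552792 = 90,534.2013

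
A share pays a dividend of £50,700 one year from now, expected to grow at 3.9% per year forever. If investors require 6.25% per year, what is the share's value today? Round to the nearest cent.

PV = PMT / (i − g) = 50700 / (0.0625 − 0.039) = 50700 / 0.023500 = 2,157,446.8085

£2,157,446.81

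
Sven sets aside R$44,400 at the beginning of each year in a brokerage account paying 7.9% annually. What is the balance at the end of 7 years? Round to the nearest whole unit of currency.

FV = 44400 × [(1+0.079)^7 − 1] / 0.079 × (1+i) = 44400 × 9.598278 = 426,163.5457
(annuity-due: payments at period start, so ×(1+i).)

R$426,164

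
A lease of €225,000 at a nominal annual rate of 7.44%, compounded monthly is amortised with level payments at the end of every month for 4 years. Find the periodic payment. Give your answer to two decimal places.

With 12 periods per year: i = 0.0062, n = 48.
Annuity-PV factor = 41.406305; PMT = 225000 / 41.406305 = 5,433.9550

€5,433.95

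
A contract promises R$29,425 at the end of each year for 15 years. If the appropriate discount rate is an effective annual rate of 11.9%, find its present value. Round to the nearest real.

R$201,484

PV = 29425 × [1 − (1+0.119)^(−15)] / 0.119 = 29425 × 6.847389 = 201,484.4353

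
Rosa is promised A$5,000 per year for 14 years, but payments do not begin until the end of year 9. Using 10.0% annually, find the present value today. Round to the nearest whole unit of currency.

Value one period before first payment (t=8): 5000 × [1 − (1+0.1)^(−14)] / 0.1 = 5000 × 7.366687 = 36,833.4373
Discount back 8 years: 36,833.4373 × (1+0.1)^(−8) = 36,833.4373 × 0.466507 = 17,183.0703

A$17,183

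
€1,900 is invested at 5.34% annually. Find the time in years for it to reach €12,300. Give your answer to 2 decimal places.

35.90 years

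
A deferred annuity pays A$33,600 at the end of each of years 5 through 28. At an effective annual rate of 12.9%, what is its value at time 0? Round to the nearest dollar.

PV at t=4 (ordinary 24-year annuity): 33600 × a(24|0.129) = 33600 × 7.330479 = 246,304.0824
PV₀ = 246,304.0824 / (1+0.129)^4 = 246,304.0824 / 1.624710 = 151,598.8276

A$151,599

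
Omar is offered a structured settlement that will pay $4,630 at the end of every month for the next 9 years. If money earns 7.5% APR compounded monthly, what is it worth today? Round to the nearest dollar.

With 12 periods per year: i = 0.00625, n = 108.
Annuity factor a(108|0.00625) = 78.363665; PV = 4630 × 78.363665 = 362,823.7699

$362,824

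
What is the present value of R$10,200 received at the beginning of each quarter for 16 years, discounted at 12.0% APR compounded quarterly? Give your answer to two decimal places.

R$297,387.86

With 4 periods per year: i = 0.03, n = 64.
PV = PMT · [1 − (1+i)^(−n)] / i × (1+i) = 10200 · 29.155673 = 297,387.8606
(Beginning-of-period payments → annuity-due factor ×(1+i).)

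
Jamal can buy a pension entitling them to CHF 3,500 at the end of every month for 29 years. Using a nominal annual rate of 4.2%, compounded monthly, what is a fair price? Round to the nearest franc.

i = 0.042/12 = 0.0035 per month; n = 29·12 = 348.
PV = 3500 × [1 − (1+0.0035)^(−348)] / 0.0035 = 3500 × 201.014011 = 703,549.0370

CHF 703,549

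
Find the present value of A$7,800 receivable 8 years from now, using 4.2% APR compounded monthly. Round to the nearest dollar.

A$5,577

i = 0.042/12 = 0.0035 per month; n = 8·12 = 96.
PV = FV·(1+i)^(−n) = 7,800 × 0.715042 = 5,577.3311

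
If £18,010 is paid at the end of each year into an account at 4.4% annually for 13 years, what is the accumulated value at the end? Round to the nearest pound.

£307,102

FV = 18010 × [(1+0.044)^13 − 1] / 0.044 = 18010 × 17.051722 = 307,101.5173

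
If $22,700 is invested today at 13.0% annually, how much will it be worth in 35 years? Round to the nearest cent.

FV = PV·(1+i)^n = 22,700 × 72.068506 = 1,635,955.0968

$1,635,955.10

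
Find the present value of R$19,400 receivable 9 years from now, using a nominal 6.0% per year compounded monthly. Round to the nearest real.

R$11,321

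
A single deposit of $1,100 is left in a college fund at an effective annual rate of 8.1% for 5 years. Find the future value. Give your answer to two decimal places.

$1,623.76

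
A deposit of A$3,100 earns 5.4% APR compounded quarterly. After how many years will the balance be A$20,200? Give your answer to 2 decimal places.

34.94 years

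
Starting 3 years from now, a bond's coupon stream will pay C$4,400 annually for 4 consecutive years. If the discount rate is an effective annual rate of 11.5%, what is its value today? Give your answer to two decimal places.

Value one period before first payment (t=2): 4400 × [1 − (1+0.115)^(−4)] / 0.115 = 4400 × 3.069614 = 13,506.3007
PV₀ = 13,506.3007 / (1+0.115)^2 = 13,506.3007 / 1.243225 = 10,863.9230

C$10,863.92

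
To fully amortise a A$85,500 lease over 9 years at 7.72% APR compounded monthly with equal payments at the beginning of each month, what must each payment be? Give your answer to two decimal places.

A$1,093.69

Periodic rate i = 0.0772/12 = 0.00643333; n = 9 × 12 = 108 periods.
Annuity-PV factor × (1+i) = 78.175407; PMT = 85500 / 78.175407 = 1,093.6943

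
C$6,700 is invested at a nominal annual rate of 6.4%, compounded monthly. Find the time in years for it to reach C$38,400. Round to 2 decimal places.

27.35 years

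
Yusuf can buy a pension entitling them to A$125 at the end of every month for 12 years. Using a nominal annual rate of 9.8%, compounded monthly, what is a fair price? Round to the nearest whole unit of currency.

A$10,561

i = 0.098/12 = 0.00816667 per month; n = 12·12 = 144.
Annuity factor a(144|0.00816667) = 84.491352; PV = 125 × 84.491352 = 10,561.4190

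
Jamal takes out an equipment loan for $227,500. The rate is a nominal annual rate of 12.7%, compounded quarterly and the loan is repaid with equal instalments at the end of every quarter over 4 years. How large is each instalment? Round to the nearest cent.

$18,354.64

With 4 periods per year: i = 0.03175, n = 16.
PMT = 227500 / ( [1 − (1+0.03175)^(−16)] / 0.03175 ) = 227500 / 12.394688 = 18,354.6370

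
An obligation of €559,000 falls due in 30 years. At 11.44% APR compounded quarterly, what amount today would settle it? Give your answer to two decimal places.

€18,959.61

i = 0.1144/4 = 0.0286 per quarter; n = 30·4 = 120.
PV = 559,000 / (1 + 0.0286)^120 = 559,000 / 29.483728 = 18,959.6104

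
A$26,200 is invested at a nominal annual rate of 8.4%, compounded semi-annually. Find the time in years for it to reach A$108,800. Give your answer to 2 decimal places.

Periodic rate i = 0.084/2 = 0.042.
n = ln(108800/26200) / ln(1+0.042) = ln(4.15267) / 0.041142 = 34.6059 half-years
= 34.6059/2 years

17.30 years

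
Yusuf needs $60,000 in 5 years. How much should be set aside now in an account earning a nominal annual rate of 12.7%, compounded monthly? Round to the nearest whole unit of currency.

Periodic rate i = 0.127/12 = 0.0105833; n = 5 × 12 = 60 periods.
Discount factor = (1+0.0105833)^(−60) = 0.531707; PV = 60,000 × 0.531707 = 31,902.4002

$31,902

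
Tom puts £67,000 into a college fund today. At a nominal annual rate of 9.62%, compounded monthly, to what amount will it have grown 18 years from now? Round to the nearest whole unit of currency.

i = 0.0962/12 = 0.00801667 per month; n = 18·12 = 216.
FV = 67,000 × (1 + 0.00801667)^216 = 375,924.6268

£375,925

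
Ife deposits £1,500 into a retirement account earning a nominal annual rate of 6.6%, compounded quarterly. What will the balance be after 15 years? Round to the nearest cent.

£4,004.37

i = 0.066/4 = 0.0165 per quarter; n = 15·4 = 60.
1,500 × (1+0.0165)^60 = 1,500 × 2.669580 = 4,004.3704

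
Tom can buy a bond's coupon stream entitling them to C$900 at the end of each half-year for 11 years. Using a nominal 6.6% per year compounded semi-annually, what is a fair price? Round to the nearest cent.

C$13,921.49

Periodic rate i = 0.066/2 = 0.033; n = 11 × 2 = 22 periods.
PV = PMT · [1 − (1+i)^(−n)] / i = 900 · 15.468323 = 13,921.4906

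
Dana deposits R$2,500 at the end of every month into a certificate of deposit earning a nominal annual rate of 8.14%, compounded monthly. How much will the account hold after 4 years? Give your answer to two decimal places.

i = 0.0814/12 = 0.00678333 per month; n = 4·12 = 48.
FV = 2500 × [(1+0.00678333)^48 − 1] / 0.00678333 = 2500 × 56.511994 = 141,279.9847

R$141,279.98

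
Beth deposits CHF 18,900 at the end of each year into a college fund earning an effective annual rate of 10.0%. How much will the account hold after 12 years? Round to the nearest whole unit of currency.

CHF 404,163

FV = 18900 × [(1+0.1)^12 − 1] / 0.1 = 18900 × 21.384284 = 404,162.9632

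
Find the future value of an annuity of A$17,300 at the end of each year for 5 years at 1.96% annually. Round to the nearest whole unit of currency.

A$89,958

FV = PMT · [(1+i)^n − 1] / i = 17300 · 5.199879 = 89,957.9135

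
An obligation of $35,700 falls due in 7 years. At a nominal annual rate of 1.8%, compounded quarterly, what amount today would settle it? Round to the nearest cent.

Periodic rate i = 0.018/4 = 0.0045; n = 7 × 4 = 28 periods.
PV = FV·(1+i)^(−n) = 35,700 × 0.881864 = 31,482.5474

$31,482.55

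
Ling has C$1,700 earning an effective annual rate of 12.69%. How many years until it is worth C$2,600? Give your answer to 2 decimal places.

3.56 years

(1+i)^n = 2600/1700 = 1.52941, so n = ln 1.52941 / ln 1.1269 = 3.5564 years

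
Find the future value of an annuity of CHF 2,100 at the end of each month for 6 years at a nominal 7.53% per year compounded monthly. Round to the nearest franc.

CHF 190,396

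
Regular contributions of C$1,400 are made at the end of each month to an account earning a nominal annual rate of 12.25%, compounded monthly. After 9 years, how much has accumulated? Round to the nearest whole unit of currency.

With 12 periods per year: i = 0.0102083, n = 108.
FV = 1400 × [(1+0.0102083)^108 − 1] / 0.0102083 = 1400 × 195.418723 = 273,586.2120

C$273,586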